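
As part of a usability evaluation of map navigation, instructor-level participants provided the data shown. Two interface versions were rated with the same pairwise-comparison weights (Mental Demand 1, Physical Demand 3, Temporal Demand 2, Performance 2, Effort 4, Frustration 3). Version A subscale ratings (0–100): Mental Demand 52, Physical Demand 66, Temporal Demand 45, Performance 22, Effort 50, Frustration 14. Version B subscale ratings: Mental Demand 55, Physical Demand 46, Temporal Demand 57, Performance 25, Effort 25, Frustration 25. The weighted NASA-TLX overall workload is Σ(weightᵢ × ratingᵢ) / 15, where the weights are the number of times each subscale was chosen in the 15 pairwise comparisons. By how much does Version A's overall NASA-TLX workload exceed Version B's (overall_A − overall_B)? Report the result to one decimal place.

Version A weighted sum = 1·52 + 3·66 + 2·45 + 2·22 + 4·50 + 3·14 = 52 + 198 + 90 + 44 + 200 + 42 = 626; overall_A = 626/15 = 41.7333.
Version B weighted sum = 1·55 + 3·46 + 2·57 + 2·25 + 4·25 + 3·25 = 55 + 138 + 114 + 50 + 100 + 75 = 532; overall_B = 532/15 = 35.4667.
Difference = 41.7333 − 35.4667 = 6.2666 ≈ 6.3.

6.3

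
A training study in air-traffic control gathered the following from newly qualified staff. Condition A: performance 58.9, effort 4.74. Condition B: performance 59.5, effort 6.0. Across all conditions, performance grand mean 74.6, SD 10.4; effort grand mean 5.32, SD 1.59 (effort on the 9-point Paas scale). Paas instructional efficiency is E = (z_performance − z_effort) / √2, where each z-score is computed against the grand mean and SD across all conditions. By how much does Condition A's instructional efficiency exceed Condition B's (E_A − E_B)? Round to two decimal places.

Condition A: z_P = (58.9 − 74.6)/10.4 = -1.5096; z_E = (4.74 − 5.32)/1.59 = -0.3648; E_A = (-1.5096 − (-0.3648))/√2 = -0.8095.
Condition B: z_P = (59.5 − 74.6)/10.4 = -1.4519; z_E = (6.0 − 5.32)/1.59 = 0.4277; E_B = (-1.4519 − 0.4277)/√2 = -1.3291.
E_A − E_B = -0.8095 − (-1.3291) = 0.5196 ≈ 0.52.

0.52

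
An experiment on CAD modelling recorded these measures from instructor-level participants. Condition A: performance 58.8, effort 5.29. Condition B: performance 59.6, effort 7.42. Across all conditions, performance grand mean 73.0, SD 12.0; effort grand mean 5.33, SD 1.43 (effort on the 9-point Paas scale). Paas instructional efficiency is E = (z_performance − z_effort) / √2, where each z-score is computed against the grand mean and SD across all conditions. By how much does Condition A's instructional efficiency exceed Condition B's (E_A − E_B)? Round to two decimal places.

1.01

Condition A: z_P = (58.8 − 73.0)/12.0 = -1.1833; z_E = (5.29 − 5.33)/1.43 = -0.0280; E_A = (-1.1833 − (-0.0280))/√2 = -0.8169.
Condition B: z_P = (59.6 − 73.0)/12.0 = -1.1167; z_E = (7.42 − 5.33)/1.43 = 1.4615; E_B = (-1.1167 − 1.4615)/√2 = -1.8231.
E_A − E_B = -0.8169 − (-1.8231) = 1.0062 ≈ 1.01.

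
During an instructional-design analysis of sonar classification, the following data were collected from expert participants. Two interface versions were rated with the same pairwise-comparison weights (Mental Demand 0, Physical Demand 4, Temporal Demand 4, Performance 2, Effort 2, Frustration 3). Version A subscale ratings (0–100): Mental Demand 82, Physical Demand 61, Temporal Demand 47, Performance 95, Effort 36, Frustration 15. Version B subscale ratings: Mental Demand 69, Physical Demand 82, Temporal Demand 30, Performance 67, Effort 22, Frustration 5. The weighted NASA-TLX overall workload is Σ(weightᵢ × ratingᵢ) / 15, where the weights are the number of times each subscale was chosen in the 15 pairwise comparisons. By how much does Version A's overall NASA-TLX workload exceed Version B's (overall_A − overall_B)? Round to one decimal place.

Version A weighted sum = 0·82 + 4·61 + 4·47 + 2·95 + 2·36 + 3·15 = 0 + 244 + 188 + 190 + 72 + 45 = 739; overall_A = 739/15 = 49.2667.
Version B weighted sum = 0·69 + 4·82 + 4·30 + 2·67 + 2·22 + 3·5 = 0 + 328 + 120 + 134 + 44 + 15 = 641; overall_B = 641/15 = 42.7333.
Difference = 49.2667 − 42.7333 = 6.5334 ≈ 6.5.

6.5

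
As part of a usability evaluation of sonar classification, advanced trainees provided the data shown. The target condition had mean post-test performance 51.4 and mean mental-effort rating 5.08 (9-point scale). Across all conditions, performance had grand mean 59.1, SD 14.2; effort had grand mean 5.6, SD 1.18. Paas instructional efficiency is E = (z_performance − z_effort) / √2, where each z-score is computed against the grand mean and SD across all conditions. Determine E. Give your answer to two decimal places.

z_performance = (51.4 − 59.1) / 14.2 = -7.7000 / 14.2 = -0.5423.
z_effort = (5.08 − 5.6) / 1.18 = -0.5200 / 1.18 = -0.4407.
z_P − z_E = -0.5423 − (-0.4407) = -0.1016.
E = -0.1016 / √2 = -0.1016 / 1.41421 = -0.0718 ≈ -0.07.

-0.07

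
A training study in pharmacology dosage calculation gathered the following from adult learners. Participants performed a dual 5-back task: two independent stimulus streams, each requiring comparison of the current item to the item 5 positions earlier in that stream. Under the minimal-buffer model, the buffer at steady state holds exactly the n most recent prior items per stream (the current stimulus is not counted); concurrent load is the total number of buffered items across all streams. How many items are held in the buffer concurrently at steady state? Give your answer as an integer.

10

Each stream's buffer holds its 5 most recent prior items.
Two independent streams: 2 × 5 = 10 buffered items at steady state.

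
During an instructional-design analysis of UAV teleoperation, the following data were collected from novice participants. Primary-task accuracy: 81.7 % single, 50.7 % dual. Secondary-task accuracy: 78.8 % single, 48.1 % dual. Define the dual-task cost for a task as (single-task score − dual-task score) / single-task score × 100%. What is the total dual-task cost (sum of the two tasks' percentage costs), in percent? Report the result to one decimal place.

Primary cost = (81.7 − 50.7) / 81.7 × 100% = 37.9437%.
Secondary cost = (78.8 − 48.1) / 78.8 × 100% = 38.9594%.
Total = 37.9437% + 38.9594% = 76.9031% ≈ 76.9%.

76.9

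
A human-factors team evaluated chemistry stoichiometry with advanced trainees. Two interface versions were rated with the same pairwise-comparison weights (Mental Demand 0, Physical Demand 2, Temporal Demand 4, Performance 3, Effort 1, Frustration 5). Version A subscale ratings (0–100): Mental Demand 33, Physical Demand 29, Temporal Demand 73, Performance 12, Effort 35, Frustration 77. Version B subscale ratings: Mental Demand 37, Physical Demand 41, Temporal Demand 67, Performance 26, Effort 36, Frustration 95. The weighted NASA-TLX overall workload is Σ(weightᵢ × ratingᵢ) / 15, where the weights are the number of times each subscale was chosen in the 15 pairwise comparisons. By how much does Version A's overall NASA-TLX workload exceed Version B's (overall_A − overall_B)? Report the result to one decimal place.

Version A weighted sum = 0·33 + 2·29 + 4·73 + 3·12 + 1·35 + 5·77 = 0 + 58 + 292 + 36 + 35 + 385 = 806; overall_A = 806/15 = 53.7333.
Version B weighted sum = 0·37 + 2·41 + 4·67 + 3·26 + 1·36 + 5·95 = 0 + 82 + 268 + 78 + 36 + 475 = 939; overall_B = 939/15 = 62.6000.
Difference = 53.7333 − 62.6000 = -8.8667 ≈ -8.9.

-8.9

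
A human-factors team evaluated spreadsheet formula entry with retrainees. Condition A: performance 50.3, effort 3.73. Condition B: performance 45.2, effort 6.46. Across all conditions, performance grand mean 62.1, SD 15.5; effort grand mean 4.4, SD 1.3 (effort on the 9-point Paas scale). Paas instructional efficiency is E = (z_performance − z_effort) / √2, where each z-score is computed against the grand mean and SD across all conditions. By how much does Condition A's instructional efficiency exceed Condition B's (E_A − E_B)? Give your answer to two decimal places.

Condition A: z_P = (50.3 − 62.1)/15.5 = -0.7613; z_E = (3.73 − 4.4)/1.3 = -0.5154; E_A = (-0.7613 − (-0.5154))/√2 = -0.1739.
Condition B: z_P = (45.2 − 62.1)/15.5 = -1.0903; z_E = (6.46 − 4.4)/1.3 = 1.5846; E_B = (-1.0903 − 1.5846)/√2 = -1.8914.
E_A − E_B = -0.1739 − (-1.8914) = 1.7175 ≈ 1.72.

1.72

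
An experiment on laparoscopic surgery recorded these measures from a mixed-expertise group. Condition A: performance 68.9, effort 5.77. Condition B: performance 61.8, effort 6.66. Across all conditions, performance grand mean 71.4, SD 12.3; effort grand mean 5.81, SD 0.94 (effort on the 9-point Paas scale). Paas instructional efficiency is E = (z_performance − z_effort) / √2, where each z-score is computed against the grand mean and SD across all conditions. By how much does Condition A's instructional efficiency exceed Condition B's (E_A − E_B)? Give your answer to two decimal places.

Condition A: z_P = (68.9 − 71.4)/12.3 = -0.2033; z_E = (5.77 − 5.81)/0.94 = -0.0426; E_A = (-0.2033 − (-0.0426))/√2 = -0.1136.
Condition B: z_P = (61.8 − 71.4)/12.3 = -0.7805; z_E = (6.66 − 5.81)/0.94 = 0.9043; E_B = (-0.7805 − 0.9043)/√2 = -1.1913.
E_A − E_B = -0.1136 − (-1.1913) = 1.0777 ≈ 1.08.

1.08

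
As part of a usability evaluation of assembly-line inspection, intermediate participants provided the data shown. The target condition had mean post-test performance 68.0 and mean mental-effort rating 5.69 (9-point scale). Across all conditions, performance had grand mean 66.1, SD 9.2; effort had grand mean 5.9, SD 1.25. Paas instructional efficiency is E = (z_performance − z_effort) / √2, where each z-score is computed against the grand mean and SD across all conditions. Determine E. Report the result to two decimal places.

z_performance = (68.0 − 66.1) / 9.2 = 1.9000 / 9.2 = 0.2065.
z_effort = (5.69 − 5.9) / 1.25 = -0.2100 / 1.25 = -0.1680.
z_P − z_E = 0.2065 − (-0.1680) = 0.3745.
E = 0.3745 / √2 = 0.3745 / 1.41421 = 0.2648 ≈ 0.26.

0.26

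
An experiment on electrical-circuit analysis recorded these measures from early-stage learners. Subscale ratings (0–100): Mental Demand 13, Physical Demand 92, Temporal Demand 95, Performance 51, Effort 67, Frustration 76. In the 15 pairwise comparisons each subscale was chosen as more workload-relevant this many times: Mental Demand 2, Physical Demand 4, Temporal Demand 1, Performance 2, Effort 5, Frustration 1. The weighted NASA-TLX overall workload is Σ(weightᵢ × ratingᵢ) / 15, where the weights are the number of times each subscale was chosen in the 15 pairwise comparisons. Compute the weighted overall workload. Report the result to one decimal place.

66.8

The tallies are the weights (they sum to 15).
Weighted sum = 2·13 + 4·92 + 1·95 + 2·51 + 5·67 + 1·76
            = 26 + 368 + 95 + 102 + 335 + 76 = 1002.
Overall workload = 1002 / 15 = 66.8000 ≈ 66.8.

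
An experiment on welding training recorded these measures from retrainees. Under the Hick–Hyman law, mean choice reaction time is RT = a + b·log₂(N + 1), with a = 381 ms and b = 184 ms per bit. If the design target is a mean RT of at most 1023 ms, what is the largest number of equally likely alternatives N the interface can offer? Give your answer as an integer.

10

Set 381 + 184·log₂(N + 1) ≤ 1023.
log₂(N + 1) ≤ (1023 − 381) / 184 = 3.4891.
N + 1 ≤ 2^3.4891 = 11.2286.
N ≤ 10.2286, so the largest integer N is 10.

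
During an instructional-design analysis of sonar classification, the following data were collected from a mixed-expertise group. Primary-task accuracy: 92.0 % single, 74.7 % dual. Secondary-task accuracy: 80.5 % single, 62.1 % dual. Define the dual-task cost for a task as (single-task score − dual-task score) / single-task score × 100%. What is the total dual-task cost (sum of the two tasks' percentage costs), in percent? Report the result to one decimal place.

Primary cost = (92.0 − 74.7) / 92.0 × 100% = 18.8043%.
Secondary cost = (80.5 − 62.1) / 80.5 × 100% = 22.8571%.
Total = 18.8043% + 22.8571% = 41.6614% ≈ 41.7%.

41.7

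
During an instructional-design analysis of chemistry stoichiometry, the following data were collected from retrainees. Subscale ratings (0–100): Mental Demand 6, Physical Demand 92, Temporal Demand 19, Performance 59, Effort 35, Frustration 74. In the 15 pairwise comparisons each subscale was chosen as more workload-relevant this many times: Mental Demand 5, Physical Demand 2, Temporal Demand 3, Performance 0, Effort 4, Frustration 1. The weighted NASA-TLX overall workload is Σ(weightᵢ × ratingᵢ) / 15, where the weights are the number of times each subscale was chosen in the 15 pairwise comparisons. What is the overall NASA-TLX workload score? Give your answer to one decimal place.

32.3

The tallies are the weights (they sum to 15).
Weighted sum = 5·6 + 2·92 + 3·19 + 0·59 + 4·35 + 1·74
            = 30 + 184 + 57 + 0 + 140 + 74 = 485.
Overall workload = 485 / 15 = 32.3333 ≈ 32.3.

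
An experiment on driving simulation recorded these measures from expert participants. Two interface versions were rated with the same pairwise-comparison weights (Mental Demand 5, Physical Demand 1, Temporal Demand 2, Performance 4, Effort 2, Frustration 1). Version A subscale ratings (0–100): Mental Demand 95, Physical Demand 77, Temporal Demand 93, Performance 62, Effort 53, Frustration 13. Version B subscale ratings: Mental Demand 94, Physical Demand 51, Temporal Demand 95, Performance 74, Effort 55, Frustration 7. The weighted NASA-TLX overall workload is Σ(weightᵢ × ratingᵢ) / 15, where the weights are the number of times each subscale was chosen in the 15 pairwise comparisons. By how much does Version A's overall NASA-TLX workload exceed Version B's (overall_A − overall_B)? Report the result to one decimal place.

-1.3

Version A weighted sum = 5·95 + 1·77 + 2·93 + 4·62 + 2·53 + 1·13 = 475 + 77 + 186 + 248 + 106 + 13 = 1105; overall_A = 1105/15 = 73.6667.
Version B weighted sum = 5·94 + 1·51 + 2·95 + 4·74 + 2·55 + 1·7 = 470 + 51 + 190 + 296 + 110 + 7 = 1124; overall_B = 1124/15 = 74.9333.
Difference = 73.6667 − 74.9333 = -1.2666 ≈ -1.3.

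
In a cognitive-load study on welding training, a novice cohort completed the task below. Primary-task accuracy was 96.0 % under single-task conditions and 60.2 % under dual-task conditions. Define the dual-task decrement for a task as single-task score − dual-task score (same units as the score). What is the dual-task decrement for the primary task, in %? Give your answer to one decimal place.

35.8

Decrement = 96.0 − 60.2 = 35.8000 % ≈ 35.8 %.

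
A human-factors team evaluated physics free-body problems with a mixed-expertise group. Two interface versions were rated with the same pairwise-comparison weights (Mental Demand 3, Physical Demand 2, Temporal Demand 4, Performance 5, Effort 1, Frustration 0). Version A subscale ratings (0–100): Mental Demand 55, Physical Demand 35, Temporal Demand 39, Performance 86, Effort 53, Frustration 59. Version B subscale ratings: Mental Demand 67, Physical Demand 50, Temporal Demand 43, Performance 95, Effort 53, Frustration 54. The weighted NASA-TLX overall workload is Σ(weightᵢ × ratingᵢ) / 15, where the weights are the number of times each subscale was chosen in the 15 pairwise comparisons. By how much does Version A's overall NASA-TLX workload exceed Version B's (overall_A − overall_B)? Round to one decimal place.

-8.5

Version A weighted sum = 3·55 + 2·35 + 4·39 + 5·86 + 1·53 + 0·59 = 165 + 70 + 156 + 430 + 53 + 0 = 874; overall_A = 874/15 = 58.2667.
Version B weighted sum = 3·67 + 2·50 + 4·43 + 5·95 + 1·53 + 0·54 = 201 + 100 + 172 + 475 + 53 + 0 = 1001; overall_B = 1001/15 = 66.7333.
Difference = 58.2667 − 66.7333 = -8.4666 ≈ -8.5.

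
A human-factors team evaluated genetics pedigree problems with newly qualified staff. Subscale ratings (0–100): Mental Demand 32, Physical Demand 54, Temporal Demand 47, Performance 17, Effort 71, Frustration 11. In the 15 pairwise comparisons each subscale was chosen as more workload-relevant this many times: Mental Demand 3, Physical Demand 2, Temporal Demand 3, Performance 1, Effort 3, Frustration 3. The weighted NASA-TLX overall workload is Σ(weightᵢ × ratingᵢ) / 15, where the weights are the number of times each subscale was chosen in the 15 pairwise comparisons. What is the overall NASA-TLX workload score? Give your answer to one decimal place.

40.5

The tallies are the weights (they sum to 15).
Weighted sum = 3·32 + 2·54 + 3·47 + 1·17 + 3·71 + 3·11
            = 96 + 108 + 141 + 17 + 213 + 33 = 608.
Overall workload = 608 / 15 = 40.5333 ≈ 40.5.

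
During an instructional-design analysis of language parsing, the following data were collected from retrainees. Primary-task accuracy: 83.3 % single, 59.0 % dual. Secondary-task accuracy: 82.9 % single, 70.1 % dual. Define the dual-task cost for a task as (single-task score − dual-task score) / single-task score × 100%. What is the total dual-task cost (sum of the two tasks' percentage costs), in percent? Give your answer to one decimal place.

44.6

Primary cost = (83.3 − 59.0) / 83.3 × 100% = 29.1717%.
Secondary cost = (82.9 − 70.1) / 82.9 × 100% = 15.4403%.
Total = 29.1717% + 15.4403% = 44.6120% ≈ 44.6%.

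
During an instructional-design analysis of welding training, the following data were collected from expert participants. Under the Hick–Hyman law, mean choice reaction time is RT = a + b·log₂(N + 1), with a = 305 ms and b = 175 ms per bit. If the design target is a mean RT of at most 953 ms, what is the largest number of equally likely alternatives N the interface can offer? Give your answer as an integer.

Set 305 + 175·log₂(N + 1) ≤ 953.
log₂(N + 1) ≤ (953 − 305) / 175 = 3.7029.
N + 1 ≤ 2^3.7029 = 13.0222.
N ≤ 12.0222, so the largest integer N is 12.

12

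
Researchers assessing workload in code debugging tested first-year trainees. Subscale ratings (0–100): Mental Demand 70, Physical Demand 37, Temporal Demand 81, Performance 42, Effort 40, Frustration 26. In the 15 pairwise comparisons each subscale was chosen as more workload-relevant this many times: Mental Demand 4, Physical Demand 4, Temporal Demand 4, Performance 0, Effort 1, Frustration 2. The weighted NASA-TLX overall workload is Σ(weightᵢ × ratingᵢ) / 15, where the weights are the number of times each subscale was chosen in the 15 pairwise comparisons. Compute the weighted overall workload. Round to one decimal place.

The tallies are the weights (they sum to 15).
Weighted sum = 4·70 + 4·37 + 4·81 + 0·42 + 1·40 + 2·26
            = 280 + 148 + 324 + 0 + 40 + 52 = 844.
Overall workload = 844 / 15 = 56.2667 ≈ 56.3.

56.3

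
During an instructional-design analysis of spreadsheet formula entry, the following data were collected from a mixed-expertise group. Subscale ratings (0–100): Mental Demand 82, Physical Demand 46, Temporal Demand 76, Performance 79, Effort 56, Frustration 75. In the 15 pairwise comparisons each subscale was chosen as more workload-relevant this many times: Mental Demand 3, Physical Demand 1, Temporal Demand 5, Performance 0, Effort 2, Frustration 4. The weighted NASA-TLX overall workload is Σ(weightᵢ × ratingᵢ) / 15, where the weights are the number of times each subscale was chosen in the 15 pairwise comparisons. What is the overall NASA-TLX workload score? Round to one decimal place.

The tallies are the weights (they sum to 15).
Weighted sum = 3·82 + 1·46 + 5·76 + 0·79 + 2·56 + 4·75
            = 246 + 46 + 380 + 0 + 112 + 300 = 1084.
Overall workload = 1084 / 15 = 72.2667 ≈ 72.3.

72.3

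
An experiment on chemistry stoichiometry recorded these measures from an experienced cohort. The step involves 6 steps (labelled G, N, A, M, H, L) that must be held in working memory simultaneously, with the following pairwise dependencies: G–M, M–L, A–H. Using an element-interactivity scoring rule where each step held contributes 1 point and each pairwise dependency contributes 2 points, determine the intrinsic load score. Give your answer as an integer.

12

Count of steps held simultaneously: 6.
Count of pairwise dependencies listed: 3.
Element contribution: 6 × 1 = 6.
Interaction contribution: 3 × 2 = 6.
Intrinsic load = 6 + 6 = 12.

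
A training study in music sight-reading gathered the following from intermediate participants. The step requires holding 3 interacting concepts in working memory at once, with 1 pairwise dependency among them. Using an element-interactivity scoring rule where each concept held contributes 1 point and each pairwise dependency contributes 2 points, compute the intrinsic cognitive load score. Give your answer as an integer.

5

Element contribution: 3 × 1 = 3.
Interaction contribution: 1 × 2 = 2.
Intrinsic load = 3 + 2 = 5.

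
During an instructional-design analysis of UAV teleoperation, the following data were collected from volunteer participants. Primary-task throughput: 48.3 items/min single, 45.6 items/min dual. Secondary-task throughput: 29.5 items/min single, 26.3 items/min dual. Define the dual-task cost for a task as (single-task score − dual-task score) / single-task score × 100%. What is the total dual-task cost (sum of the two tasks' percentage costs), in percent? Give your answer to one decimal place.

16.4

Primary cost = (48.3 − 45.6) / 48.3 × 100% = 5.5901%.
Secondary cost = (29.5 − 26.3) / 29.5 × 100% = 10.8475%.
Total = 5.5901% + 10.8475% = 16.4376% ≈ 16.4%.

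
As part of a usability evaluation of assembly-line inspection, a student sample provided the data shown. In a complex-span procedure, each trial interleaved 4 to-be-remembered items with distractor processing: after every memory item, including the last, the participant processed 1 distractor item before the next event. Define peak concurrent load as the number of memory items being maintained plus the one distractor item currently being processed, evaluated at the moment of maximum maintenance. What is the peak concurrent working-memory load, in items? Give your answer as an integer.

5

Maintenance is greatest during the distractor(s) after memory item 4: all 4 memory items are being held.
One distractor item is concurrently being processed.
Peak concurrent load = 4 + 1 = 5 items.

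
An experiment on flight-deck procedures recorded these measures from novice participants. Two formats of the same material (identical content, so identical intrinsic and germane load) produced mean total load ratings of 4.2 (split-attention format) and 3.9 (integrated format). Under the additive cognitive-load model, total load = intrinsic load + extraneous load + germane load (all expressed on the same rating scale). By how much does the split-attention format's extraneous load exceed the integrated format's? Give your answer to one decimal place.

Intrinsic and germane load are equal across formats, so the difference in total load equals the difference in extraneous load.
Extraneous-load difference = 4.2 − 3.9 = 0.3.

0.3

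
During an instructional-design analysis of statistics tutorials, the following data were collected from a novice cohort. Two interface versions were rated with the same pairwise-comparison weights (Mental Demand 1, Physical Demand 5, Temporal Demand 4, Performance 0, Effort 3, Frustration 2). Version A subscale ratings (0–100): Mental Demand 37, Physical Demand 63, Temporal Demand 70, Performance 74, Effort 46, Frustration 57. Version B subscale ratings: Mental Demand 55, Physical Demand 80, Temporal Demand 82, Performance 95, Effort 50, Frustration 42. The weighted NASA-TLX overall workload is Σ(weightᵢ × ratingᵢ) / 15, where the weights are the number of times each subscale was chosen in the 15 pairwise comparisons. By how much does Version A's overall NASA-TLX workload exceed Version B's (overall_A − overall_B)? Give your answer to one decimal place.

-8.9

Version A weighted sum = 1·37 + 5·63 + 4·70 + 0·74 + 3·46 + 2·57 = 37 + 315 + 280 + 0 + 138 + 114 = 884; overall_A = 884/15 = 58.9333.
Version B weighted sum = 1·55 + 5·80 + 4·82 + 0·95 + 3·50 + 2·42 = 55 + 400 + 328 + 0 + 150 + 84 = 1017; overall_B = 1017/15 = 67.8000.
Difference = 58.9333 − 67.8000 = -8.8667 ≈ -8.9.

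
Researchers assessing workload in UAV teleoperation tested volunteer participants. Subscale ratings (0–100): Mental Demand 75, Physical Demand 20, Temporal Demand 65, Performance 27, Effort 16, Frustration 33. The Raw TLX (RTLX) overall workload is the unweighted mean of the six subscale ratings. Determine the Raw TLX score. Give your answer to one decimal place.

39.3

Sum of ratings = 75 + 20 + 65 + 27 + 16 + 33 = 236.
RTLX = 236 / 6 = 39.3333 ≈ 39.3.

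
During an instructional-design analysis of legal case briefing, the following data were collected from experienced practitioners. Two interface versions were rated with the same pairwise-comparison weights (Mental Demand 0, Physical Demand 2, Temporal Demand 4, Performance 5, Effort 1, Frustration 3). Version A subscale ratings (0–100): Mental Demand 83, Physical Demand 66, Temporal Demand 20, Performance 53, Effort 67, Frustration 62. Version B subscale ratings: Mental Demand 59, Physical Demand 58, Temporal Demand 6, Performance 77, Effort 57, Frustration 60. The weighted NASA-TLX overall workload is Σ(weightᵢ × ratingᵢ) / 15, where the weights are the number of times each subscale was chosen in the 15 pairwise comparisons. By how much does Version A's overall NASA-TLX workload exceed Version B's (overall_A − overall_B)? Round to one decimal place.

-2.1

Version A weighted sum = 0·83 + 2·66 + 4·20 + 5·53 + 1·67 + 3·62 = 0 + 132 + 80 + 265 + 67 + 186 = 730; overall_A = 730/15 = 48.6667.
Version B weighted sum = 0·59 + 2·58 + 4·6 + 5·77 + 1·57 + 3·60 = 0 + 116 + 24 + 385 + 57 + 180 = 762; overall_B = 762/15 = 50.8000.
Difference = 48.6667 − 50.8000 = -2.1333 ≈ -2.1.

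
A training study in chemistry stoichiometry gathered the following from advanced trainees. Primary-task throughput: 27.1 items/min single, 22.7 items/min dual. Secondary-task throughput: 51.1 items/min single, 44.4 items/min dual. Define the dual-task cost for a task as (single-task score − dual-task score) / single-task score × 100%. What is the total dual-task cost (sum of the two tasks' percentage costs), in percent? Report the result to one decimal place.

Primary cost = (27.1 − 22.7) / 27.1 × 100% = 16.2362%.
Secondary cost = (51.1 − 44.4) / 51.1 × 100% = 13.1115%.
Total = 16.2362% + 13.1115% = 29.3477% ≈ 29.3%.

29.3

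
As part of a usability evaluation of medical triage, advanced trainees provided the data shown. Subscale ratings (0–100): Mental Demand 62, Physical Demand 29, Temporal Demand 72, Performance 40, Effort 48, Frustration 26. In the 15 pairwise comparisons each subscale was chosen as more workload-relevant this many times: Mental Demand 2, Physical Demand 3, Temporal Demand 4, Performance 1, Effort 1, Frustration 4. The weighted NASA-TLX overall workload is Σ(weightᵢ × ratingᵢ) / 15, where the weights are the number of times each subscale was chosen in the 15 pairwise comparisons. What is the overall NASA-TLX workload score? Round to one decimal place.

46.1

The tallies are the weights (they sum to 15).
Weighted sum = 2·62 + 3·29 + 4·72 + 1·40 + 1·48 + 4·26
            = 124 + 87 + 288 + 40 + 48 + 104 = 691.
Overall workload = 691 / 15 = 46.0667 ≈ 46.1.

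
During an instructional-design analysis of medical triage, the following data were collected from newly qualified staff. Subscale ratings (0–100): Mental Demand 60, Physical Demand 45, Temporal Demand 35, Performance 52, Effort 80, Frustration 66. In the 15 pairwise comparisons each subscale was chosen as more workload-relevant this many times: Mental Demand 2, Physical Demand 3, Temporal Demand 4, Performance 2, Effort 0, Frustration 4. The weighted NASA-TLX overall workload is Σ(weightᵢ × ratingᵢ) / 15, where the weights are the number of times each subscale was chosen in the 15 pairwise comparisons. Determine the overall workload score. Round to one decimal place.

50.9

The tallies are the weights (they sum to 15).
Weighted sum = 2·60 + 3·45 + 4·35 + 2·52 + 0·80 + 4·66
            = 120 + 135 + 140 + 104 + 0 + 264 = 763.
Overall workload = 763 / 15 = 50.8667 ≈ 50.9.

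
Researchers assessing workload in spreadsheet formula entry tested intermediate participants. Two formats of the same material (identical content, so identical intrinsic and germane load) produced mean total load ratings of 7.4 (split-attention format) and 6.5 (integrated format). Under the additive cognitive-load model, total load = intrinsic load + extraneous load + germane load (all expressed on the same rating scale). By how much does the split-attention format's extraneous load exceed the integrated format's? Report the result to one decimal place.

0.9

Intrinsic and germane load are equal across formats, so the difference in total load equals the difference in extraneous load.
Extraneous-load difference = 7.4 − 6.5 = 0.9.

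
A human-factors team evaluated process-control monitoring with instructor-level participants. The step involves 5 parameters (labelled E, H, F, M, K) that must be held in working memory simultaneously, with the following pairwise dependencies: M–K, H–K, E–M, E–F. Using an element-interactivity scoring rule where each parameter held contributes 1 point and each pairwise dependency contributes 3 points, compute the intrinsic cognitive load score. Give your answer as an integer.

17

Count of parameters held simultaneously: 5.
Count of pairwise dependencies listed: 4.
Element contribution: 5 × 1 = 5.
Interaction contribution: 4 × 3 = 12.
Intrinsic load = 5 + 12 = 17.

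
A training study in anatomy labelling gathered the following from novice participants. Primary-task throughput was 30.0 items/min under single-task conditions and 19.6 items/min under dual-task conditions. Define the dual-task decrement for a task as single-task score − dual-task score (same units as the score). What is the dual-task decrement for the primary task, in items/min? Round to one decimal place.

10.4

Decrement = 30.0 − 19.6 = 10.4000 items/min ≈ 10.4 items/min.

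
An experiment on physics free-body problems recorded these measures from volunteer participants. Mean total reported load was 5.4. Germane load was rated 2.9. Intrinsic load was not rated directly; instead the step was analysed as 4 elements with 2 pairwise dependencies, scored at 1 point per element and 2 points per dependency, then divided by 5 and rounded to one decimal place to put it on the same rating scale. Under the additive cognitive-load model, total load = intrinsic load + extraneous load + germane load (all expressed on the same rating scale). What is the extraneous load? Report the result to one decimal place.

Intrinsic (element-interactivity): (4 × 1 + 2 × 2) / 5 = 8 / 5 = 1.6000 → 1.6.
extraneous load = total − intrinsic − germane
             = 5.4 − 1.6 − 2.9 = 0.9.

0.9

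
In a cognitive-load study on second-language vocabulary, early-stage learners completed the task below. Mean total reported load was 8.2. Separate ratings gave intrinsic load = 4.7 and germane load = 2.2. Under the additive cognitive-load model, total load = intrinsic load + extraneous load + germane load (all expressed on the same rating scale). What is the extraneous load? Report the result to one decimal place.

1.3

extraneous load = total − intrinsic − germane
             = 8.2 − 4.7 − 2.2 = 1.3.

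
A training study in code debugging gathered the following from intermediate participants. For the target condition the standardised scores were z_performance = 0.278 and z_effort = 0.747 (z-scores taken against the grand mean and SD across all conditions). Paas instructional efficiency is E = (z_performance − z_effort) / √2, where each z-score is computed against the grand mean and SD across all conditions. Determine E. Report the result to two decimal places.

-0.33

z_P − z_E = 0.278 − 0.747 = -0.4690.
E = -0.4690 / √2 = -0.4690 / 1.41421 = -0.3316 ≈ -0.33.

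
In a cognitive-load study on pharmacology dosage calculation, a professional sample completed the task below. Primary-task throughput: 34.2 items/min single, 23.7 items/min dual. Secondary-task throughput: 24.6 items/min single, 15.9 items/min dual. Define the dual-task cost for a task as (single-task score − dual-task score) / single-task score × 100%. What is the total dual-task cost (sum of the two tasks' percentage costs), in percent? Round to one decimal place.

Primary cost = (34.2 − 23.7) / 34.2 × 100% = 30.7018%.
Secondary cost = (24.6 − 15.9) / 24.6 × 100% = 35.3659%.
Total = 30.7018% + 35.3659% = 66.0677% ≈ 66.1%.

66.1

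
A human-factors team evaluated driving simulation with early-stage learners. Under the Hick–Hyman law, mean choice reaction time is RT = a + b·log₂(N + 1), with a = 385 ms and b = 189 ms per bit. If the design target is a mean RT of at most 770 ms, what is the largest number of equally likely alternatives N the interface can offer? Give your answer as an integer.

3

Set 385 + 189·log₂(N + 1) ≤ 770.
log₂(N + 1) ≤ (770 − 385) / 189 = 2.0370.
N + 1 ≤ 2^2.0370 = 4.1039.
N ≤ 3.1039, so the largest integer N is 3.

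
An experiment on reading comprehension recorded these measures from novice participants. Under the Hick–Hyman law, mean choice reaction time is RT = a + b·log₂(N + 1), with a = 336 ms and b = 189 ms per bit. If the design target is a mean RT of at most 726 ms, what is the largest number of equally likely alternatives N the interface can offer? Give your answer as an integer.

Set 336 + 189·log₂(N + 1) ≤ 726.
log₂(N + 1) ≤ (726 − 336) / 189 = 2.0635.
N + 1 ≤ 2^2.0635 = 4.1800.
N ≤ 3.1800, so the largest integer N is 3.

3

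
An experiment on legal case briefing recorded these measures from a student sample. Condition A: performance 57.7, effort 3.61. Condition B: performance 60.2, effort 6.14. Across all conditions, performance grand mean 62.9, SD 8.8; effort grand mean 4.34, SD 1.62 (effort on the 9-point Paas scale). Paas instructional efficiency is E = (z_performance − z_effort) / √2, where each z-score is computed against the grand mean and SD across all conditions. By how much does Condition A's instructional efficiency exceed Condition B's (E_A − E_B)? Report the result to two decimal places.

Condition A: z_P = (57.7 − 62.9)/8.8 = -0.5909; z_E = (3.61 − 4.34)/1.62 = -0.4506; E_A = (-0.5909 − (-0.4506))/√2 = -0.0992.
Condition B: z_P = (60.2 − 62.9)/8.8 = -0.3068; z_E = (6.14 − 4.34)/1.62 = 1.1111; E_B = (-0.3068 − 1.1111)/√2 = -1.0026.
E_A − E_B = -0.0992 − (-1.0026) = 0.9034 ≈ 0.90.

0.90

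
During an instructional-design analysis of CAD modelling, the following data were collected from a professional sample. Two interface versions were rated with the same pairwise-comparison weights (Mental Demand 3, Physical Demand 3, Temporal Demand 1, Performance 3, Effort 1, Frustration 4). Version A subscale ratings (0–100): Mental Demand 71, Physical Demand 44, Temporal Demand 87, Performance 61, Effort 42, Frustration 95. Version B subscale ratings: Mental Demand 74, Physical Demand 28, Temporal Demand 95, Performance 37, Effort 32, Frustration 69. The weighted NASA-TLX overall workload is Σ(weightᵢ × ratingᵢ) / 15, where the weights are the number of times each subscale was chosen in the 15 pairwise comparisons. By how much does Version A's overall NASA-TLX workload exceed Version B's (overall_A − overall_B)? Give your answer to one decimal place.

14.5

Version A weighted sum = 3·71 + 3·44 + 1·87 + 3·61 + 1·42 + 4·95 = 213 + 132 + 87 + 183 + 42 + 380 = 1037; overall_A = 1037/15 = 69.1333.
Version B weighted sum = 3·74 + 3·28 + 1·95 + 3·37 + 1·32 + 4·69 = 222 + 84 + 95 + 111 + 32 + 276 = 820; overall_B = 820/15 = 54.6667.
Difference = 69.1333 − 54.6667 = 14.4666 ≈ 14.5.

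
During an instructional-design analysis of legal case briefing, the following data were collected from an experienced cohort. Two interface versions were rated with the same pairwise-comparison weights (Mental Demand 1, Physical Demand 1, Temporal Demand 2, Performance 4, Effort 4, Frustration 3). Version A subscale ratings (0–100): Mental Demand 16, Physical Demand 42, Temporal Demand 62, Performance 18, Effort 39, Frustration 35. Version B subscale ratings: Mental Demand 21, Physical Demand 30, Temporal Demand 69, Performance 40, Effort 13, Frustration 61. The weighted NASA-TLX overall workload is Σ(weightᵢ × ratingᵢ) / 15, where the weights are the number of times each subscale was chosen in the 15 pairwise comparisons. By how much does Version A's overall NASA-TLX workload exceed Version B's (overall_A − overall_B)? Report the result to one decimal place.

Version A weighted sum = 1·16 + 1·42 + 2·62 + 4·18 + 4·39 + 3·35 = 16 + 42 + 124 + 72 + 156 + 105 = 515; overall_A = 515/15 = 34.3333.
Version B weighted sum = 1·21 + 1·30 + 2·69 + 4·40 + 4·13 + 3·61 = 21 + 30 + 138 + 160 + 52 + 183 = 584; overall_B = 584/15 = 38.9333.
Difference = 34.3333 − 38.9333 = -4.6000 ≈ -4.6.

-4.6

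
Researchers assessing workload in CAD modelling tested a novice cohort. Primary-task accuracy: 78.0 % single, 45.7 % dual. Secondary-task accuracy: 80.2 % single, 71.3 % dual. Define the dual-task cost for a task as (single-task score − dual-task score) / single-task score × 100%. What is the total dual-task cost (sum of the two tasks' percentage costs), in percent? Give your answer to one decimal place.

52.5

Primary cost = (78.0 − 45.7) / 78.0 × 100% = 41.4103%.
Secondary cost = (80.2 − 71.3) / 80.2 × 100% = 11.0973%.
Total = 41.4103% + 11.0973% = 52.5076% ≈ 52.5%.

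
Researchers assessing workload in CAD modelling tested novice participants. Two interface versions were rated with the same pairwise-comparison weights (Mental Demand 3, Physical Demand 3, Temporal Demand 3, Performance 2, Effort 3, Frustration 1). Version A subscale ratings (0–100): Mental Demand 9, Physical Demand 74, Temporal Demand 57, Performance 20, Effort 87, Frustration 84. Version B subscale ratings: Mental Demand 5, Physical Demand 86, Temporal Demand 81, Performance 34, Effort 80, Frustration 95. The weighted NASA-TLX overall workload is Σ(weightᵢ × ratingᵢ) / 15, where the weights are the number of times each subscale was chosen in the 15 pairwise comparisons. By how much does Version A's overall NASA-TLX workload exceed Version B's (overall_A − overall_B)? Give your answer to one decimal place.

-7.6

Version A weighted sum = 3·9 + 3·74 + 3·57 + 2·20 + 3·87 + 1·84 = 27 + 222 + 171 + 40 + 261 + 84 = 805; overall_A = 805/15 = 53.6667.
Version B weighted sum = 3·5 + 3·86 + 3·81 + 2·34 + 3·80 + 1·95 = 15 + 258 + 243 + 68 + 240 + 95 = 919; overall_B = 919/15 = 61.2667.
Difference = 53.6667 − 61.2667 = -7.6000 ≈ -7.6.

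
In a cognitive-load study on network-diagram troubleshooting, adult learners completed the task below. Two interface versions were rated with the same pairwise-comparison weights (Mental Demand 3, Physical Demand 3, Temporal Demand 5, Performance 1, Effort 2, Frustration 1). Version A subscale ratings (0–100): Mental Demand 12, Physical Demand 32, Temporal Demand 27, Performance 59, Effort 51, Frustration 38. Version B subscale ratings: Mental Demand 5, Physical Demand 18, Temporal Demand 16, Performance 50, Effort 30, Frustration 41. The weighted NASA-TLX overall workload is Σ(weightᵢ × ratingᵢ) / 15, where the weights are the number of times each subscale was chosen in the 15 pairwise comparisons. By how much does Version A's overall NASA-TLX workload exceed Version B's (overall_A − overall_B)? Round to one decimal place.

11.1

Version A weighted sum = 3·12 + 3·32 + 5·27 + 1·59 + 2·51 + 1·38 = 36 + 96 + 135 + 59 + 102 + 38 = 466; overall_A = 466/15 = 31.0667.
Version B weighted sum = 3·5 + 3·18 + 5·16 + 1·50 + 2·30 + 1·41 = 15 + 54 + 80 + 50 + 60 + 41 = 300; overall_B = 300/15 = 20.0000.
Difference = 31.0667 − 20.0000 = 11.0667 ≈ 11.1.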